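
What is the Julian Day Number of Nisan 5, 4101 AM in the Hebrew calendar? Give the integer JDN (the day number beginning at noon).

1845676

Equivalently 10 March 341 (proleptic Gregorian).
JDN 2400001 is 17 November 1858 CE (Gregorian), MJD 0; the target day is −554325 days from there, so JDN = 1845676.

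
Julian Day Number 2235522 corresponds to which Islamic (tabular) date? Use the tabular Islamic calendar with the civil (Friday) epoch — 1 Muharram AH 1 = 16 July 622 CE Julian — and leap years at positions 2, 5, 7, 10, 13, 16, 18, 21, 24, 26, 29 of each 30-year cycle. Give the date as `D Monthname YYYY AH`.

16 Safar 811 AH

JDN 2235522 is 20 July 1408 in the proleptic Gregorian calendar.
In the tabular Islamic calendar that day is 16 Safar 811 AH.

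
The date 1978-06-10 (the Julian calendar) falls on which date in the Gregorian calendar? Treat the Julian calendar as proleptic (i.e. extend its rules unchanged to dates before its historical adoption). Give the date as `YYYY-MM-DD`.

For dates in this range the Gregorian date is 13 days ahead of the Julian.
10 June 1978 Julian + 13 days → 23 June 1978 Gregorian.

1978-06-23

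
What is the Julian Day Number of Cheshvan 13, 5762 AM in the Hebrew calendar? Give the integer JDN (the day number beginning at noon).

Equivalently 30 October 2001 (Gregorian).
JDN 2400001 is 17 November 1858 CE (Gregorian), MJD 0; the target day is +52212 days from there, so JDN = 2452213.

2452213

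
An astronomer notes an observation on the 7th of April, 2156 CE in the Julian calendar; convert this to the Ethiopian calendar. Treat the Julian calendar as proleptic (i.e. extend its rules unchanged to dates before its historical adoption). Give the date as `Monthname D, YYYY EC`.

Miyazya 12, 2148 EC

Both dates share Julian Day Number 2508634; in the Ethiopian calendar that is 12 Miyazya 2148 EC.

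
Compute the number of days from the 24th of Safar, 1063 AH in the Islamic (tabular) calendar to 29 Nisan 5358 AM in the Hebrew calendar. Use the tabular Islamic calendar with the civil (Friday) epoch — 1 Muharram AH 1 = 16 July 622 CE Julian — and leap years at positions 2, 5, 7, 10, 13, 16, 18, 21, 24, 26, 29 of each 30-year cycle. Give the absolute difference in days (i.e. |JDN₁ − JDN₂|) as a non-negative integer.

19988

First date → JDN 2324830; second date → JDN 2304842.
The interval is |2324830 − 2304842| = 19988 days.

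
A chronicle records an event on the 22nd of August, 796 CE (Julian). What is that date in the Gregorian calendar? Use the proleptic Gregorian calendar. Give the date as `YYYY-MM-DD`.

For dates in this range the Gregorian date is 4 days ahead of the Julian.
22 August 796 Julian + 4 days → 26 August 796 Gregorian.

0796-08-26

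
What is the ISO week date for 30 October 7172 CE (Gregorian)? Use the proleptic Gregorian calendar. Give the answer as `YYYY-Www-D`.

7172-W44-1

The weekday is Monday (ISO weekday 1).
That Monday belongs to ISO week 44 of ISO year 7172.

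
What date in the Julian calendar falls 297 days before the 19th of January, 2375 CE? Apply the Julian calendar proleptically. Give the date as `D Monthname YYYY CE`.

28 March 2374 CE

JDN of the 19th of January, 2375 CE = 2588545.
2588545 − 297 = 2588248.
JDN 2588248 in the Julian calendar is 28 March 2374 CE.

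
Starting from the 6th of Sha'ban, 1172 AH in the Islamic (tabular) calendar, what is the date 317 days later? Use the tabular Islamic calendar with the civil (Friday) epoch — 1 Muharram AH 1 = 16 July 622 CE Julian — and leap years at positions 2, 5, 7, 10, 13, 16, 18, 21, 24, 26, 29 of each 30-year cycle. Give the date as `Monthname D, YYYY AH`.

Counting 317 days forward from JDN 2363615 reaches JDN 2363932, which is Jumada al-Thani 27, 1173 AH.

Jumada al-Thani 27, 1173 AH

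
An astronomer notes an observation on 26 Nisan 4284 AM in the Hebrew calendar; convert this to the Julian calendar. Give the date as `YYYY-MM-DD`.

Both dates share Julian Day Number 1912554; in the Julian calendar that is 15 April 524 CE.

0524-04-15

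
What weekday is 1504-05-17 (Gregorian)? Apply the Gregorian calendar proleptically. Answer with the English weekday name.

Tuesday

Since JDN mod 7 = 1 (0 = Monday), the day is Tuesday.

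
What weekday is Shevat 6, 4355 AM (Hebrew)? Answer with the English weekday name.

Saturday

In the proleptic Gregorian calendar this is 24 January 595 (JDN 1938403).
Since JDN mod 7 = 5 (0 = Monday), the day is Saturday.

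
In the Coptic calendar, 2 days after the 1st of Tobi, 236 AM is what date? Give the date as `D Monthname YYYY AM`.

Counting 2 days forward from JDN 1910984 reaches JDN 1910986, which is 3 Tobi 236 AM.

3 Tobi 236 AM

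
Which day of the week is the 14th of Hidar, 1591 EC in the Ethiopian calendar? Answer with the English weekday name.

In the Gregorian calendar this is 20 November 1598 (JDN 2305041).
Since JDN mod 7 = 4 (0 = Monday), the day is Friday.

Friday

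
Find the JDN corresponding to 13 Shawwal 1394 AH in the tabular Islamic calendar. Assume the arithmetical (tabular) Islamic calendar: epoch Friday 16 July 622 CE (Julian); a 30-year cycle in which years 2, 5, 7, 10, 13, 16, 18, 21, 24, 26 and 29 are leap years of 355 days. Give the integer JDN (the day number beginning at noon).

2442351

Equivalently 30 October 1974 (Gregorian).
JDN 2299161 is 15 October 1582 CE (Gregorian); the target day is +143190 days from there, so JDN = 2442351.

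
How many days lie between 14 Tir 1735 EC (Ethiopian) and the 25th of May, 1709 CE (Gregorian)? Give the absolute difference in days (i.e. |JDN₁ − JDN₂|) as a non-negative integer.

12293

JDN of the first date = 2357697.
JDN of the second date = 2345404.
|2345404 − 2357697| = 12293.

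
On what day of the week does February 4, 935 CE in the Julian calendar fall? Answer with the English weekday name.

Wednesday

Equivalently 9 February 935 Gregorian, JDN 2062601.
2062601 ≡ 2 (mod 7); counting from Monday = 0 gives Wednesday.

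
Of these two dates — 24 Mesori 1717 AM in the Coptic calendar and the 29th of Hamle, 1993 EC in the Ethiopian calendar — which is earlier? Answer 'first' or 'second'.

second

The two dates have Julian Day Numbers 2452152 and 2452127 respectively.
Since 2452127 < 2452152, the second date comes first.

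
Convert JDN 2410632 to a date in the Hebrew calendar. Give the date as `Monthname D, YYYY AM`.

Tevet 11, 5648 AM

JDN 2410632 is 26 December 1887 in the Gregorian calendar.
In the Hebrew calendar that day is Tevet 11, 5648 AM.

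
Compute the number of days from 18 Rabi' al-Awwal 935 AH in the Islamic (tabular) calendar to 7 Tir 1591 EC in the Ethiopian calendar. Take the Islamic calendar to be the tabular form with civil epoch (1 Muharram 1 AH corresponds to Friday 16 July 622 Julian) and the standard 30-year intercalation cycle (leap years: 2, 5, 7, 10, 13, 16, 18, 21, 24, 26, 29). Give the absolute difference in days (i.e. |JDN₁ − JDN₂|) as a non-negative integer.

JDN of the first date = 2279494.
JDN of the second date = 2305094.
|2305094 − 2279494| = 25600.

25600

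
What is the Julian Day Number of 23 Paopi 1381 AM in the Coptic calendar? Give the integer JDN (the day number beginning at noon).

In the Gregorian calendar the same day is 30 October 1664.
JDN 2400001 is 17 November 1858 CE (Gregorian), MJD 0; the target day is −70874 days from there, so JDN = 2329127.

2329127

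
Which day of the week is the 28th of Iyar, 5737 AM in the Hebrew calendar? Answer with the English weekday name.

This is JDN 2443280 (16 May 1977 Gregorian).
2443280 ≡ 0 (mod 7); counting from Monday = 0 gives Monday.

Monday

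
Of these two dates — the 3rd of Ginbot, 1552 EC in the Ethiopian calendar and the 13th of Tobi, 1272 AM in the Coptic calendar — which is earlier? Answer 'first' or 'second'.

The two dates have Julian Day Numbers 2290966 and 2289395 respectively.
Since 2289395 < 2290966, the second date comes first.

second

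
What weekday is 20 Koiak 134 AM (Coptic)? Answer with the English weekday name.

This is JDN 1873717 (17 December 417 Gregorian).
JDN 1873717 mod 7 = 6, and JDN 0 was a Monday, so this is a Sunday.

Sunday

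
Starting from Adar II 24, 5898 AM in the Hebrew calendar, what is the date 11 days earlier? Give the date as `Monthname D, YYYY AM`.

Adar II 13, 5898 AM

Counting 11 days back from JDN 2502042 reaches JDN 2502031, which is Adar II 13, 5898 AM.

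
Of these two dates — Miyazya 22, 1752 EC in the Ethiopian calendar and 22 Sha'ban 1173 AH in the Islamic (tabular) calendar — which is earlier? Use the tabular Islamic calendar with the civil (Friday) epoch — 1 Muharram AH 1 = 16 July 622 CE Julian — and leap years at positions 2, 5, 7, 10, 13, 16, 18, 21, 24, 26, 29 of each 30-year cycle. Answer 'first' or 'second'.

Converting both to JDN: 2364005 vs 2363986; the smaller is the second.

second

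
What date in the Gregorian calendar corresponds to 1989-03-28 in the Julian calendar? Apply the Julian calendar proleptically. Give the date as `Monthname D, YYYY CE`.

For dates in this range the Gregorian date is 13 days ahead of the Julian.
28 March 1989 Julian + 13 days → 10 April 1989 Gregorian.

April 10, 1989 CE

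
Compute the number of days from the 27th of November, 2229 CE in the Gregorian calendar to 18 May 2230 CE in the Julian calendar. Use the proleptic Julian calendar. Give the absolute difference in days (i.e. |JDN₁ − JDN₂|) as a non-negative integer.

187

JDN of the first date = 2535516.
JDN of the second date = 2535703.
|2535703 − 2535516| = 187.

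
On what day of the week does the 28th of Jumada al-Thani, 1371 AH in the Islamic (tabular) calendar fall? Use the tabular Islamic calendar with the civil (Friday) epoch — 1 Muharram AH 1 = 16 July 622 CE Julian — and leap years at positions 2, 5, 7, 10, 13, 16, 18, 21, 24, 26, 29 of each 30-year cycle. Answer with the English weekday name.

Equivalently 25 March 1952 Gregorian, JDN 2434097.
2434097 ≡ 1 (mod 7); counting from Monday = 0 gives Tuesday.

Tuesday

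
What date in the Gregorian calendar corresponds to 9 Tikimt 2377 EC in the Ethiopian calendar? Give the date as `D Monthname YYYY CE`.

22 October 2384 CE

Both dates share Julian Day Number 2592093; in the Gregorian calendar that is 22 October 2384 CE.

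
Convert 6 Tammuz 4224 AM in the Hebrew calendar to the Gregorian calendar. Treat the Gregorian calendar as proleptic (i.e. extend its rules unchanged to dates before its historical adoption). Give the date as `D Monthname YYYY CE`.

27 June 464 CE

Julian Day Number of the source date = 1890711.
Converting JDN 1890711 to the Gregorian calendar gives 27 June 464 CE.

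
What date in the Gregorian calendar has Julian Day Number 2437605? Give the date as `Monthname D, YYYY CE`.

November 1, 1961 CE

Counting from JDN 2299161 = 15 Oct 1582 gives an offset of 138444 days.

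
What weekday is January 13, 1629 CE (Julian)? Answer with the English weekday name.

Tuesday

This is JDN 2316063 (23 January 1629 Gregorian).
JDN 2316063 mod 7 = 1, and JDN 0 was a Monday, so this is a Tuesday.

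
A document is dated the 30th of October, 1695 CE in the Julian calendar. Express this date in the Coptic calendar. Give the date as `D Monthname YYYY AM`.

2 Hathor 1412 AM

The source date corresponds to 9 November 1695 in the Gregorian calendar (JDN 2340459).
That day falls on 2 Hathor 1412 AM in the Coptic calendar.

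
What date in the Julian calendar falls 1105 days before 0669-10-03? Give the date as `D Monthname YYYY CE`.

JDN of 0669-10-03 = 1965686.
1965686 − 1105 = 1964581.
JDN 1964581 in the Julian calendar is 24 September 666 CE.

24 September 666 CE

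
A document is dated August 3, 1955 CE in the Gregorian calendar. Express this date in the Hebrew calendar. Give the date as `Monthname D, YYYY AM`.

Both dates share Julian Day Number 2435323; in the Hebrew calendar that is 15 Av 5715 AM.

Av 15, 5715 AM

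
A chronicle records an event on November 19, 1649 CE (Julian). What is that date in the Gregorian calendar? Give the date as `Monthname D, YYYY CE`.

November 29, 1649 CE

At this point the Julian calendar is 10 days behind the Gregorian.
19 November 1649 Julian + 10 days → 29 November 1649 Gregorian.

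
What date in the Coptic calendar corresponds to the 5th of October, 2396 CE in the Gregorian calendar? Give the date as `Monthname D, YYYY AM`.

Both dates share Julian Day Number 2596459; in the Coptic calendar that is 22 Thout 2113 AM.

Thout 22, 2113 AM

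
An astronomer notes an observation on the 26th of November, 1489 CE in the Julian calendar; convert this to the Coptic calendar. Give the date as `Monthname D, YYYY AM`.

Hathor 30, 1206 AM

Julian Day Number of the source date = 2265245.
Converting JDN 2265245 to the Coptic calendar gives 30 Hathor 1206 AM.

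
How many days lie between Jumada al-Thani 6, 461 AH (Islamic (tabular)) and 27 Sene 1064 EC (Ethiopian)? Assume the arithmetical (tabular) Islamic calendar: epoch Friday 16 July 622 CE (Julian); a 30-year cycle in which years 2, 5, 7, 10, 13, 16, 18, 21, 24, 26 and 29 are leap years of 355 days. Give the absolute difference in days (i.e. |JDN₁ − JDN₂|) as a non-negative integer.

1176

JDN of the first date = 2111602.
JDN of the second date = 2112778.
|2112778 − 2111602| = 1176.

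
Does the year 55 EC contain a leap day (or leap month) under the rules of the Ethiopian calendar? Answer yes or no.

55 mod 4 = 3; in the Ethiopian calendar a year is leap when year mod 4 = 3, so it is a leap year.

yes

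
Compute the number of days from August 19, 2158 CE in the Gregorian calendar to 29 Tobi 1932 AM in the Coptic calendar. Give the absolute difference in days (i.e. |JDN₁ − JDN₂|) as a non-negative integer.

20992

JDN of the first date = 2509484.
JDN of the second date = 2530476.
|2530476 − 2509484| = 20992.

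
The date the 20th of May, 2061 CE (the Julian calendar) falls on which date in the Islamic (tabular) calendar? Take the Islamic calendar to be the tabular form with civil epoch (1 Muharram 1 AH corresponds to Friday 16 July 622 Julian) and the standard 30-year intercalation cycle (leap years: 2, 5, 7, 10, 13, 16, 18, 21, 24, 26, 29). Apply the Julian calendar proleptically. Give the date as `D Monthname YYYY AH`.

13 Muharram 1484 AH

Both dates share Julian Day Number 2473978; in the tabular Islamic calendar that is 13 Muharram 1484 AH.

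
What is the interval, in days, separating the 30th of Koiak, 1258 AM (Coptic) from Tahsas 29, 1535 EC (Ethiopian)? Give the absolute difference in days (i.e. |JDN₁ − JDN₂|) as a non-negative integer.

First date → JDN 2284268; second date → JDN 2284632.
The interval is |2284268 − 2284632| = 364 days.

364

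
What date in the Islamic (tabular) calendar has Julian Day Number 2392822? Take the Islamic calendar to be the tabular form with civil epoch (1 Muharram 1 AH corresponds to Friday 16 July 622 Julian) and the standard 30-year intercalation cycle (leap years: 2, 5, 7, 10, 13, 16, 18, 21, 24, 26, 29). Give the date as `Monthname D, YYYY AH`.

The Gregorian equivalent of JDN 2392822 is 23 March 1839.
In the tabular Islamic calendar that day is Muharram 7, 1255 AH.

Muharram 7, 1255 AH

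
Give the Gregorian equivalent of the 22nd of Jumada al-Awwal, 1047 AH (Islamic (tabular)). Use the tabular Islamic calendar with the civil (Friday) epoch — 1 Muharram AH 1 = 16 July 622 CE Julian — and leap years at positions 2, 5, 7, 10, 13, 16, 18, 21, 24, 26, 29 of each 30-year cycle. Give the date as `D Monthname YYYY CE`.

Julian Day Number of the source date = 2319247.
Converting JDN 2319247 to the Gregorian calendar gives 12 October 1637 CE.

12 October 1637 CE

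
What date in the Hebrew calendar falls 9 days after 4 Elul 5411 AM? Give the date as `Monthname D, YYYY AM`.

Elul 13, 5411 AM

JDN of 4 Elul 5411 AM = 2324308.
2324308 + 9 = 2324317.
JDN 2324317 in the Hebrew calendar is Elul 13, 5411 AM.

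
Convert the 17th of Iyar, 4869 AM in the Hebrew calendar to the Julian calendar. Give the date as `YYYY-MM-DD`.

1109-04-19

Both dates share Julian Day Number 2126229; in the Julian calendar that is 19 April 1109 CE.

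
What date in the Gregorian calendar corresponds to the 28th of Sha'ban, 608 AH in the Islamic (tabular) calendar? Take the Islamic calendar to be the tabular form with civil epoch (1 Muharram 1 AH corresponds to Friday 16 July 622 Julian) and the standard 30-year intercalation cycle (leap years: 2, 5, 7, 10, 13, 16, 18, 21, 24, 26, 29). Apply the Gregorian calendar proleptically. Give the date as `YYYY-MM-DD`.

Julian Day Number of the source date = 2163775.
Converting JDN 2163775 to the Gregorian calendar gives 11 February 1212 CE.

1212-02-11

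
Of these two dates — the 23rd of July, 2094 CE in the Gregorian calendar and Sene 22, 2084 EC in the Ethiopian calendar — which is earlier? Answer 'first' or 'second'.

second

First date → JDN 2486082; second date → JDN 2485328.
JDN 2485328 < JDN 2486082, so the second date is earlier.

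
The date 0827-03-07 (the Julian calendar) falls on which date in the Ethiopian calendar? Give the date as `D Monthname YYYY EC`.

11 Megabit 819 EC

Both dates share Julian Day Number 2023185; in the Ethiopian calendar that is 11 Megabit 819 EC.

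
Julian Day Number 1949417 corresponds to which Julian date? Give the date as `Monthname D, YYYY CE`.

The proleptic Gregorian equivalent of JDN 1949417 is 22 March 625.
In the Julian calendar that day is March 19, 625 CE.

March 19, 625 CE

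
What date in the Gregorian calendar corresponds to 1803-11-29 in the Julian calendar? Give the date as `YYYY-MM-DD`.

The Julian–Gregorian offset here is 12 days (Julian trailing).
29 November 1803 Julian + 12 days → 11 December 1803 Gregorian.

1803-12-11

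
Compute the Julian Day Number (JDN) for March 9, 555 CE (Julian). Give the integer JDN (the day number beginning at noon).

Equivalently 11 March 555 (proleptic Gregorian).
JDN 2451545 is 1 January 2000 CE (Gregorian); the target day is −527706 days from there, so JDN = 1923839.

1923839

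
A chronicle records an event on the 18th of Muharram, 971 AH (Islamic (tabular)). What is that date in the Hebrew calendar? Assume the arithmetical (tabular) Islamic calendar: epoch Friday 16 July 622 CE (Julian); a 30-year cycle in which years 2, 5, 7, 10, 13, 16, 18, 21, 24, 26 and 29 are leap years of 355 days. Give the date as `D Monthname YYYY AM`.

Julian Day Number of the source date = 2292193.
Converting JDN 2292193 to the Hebrew calendar gives 19 Elul 5323 AM.

19 Elul 5323 AM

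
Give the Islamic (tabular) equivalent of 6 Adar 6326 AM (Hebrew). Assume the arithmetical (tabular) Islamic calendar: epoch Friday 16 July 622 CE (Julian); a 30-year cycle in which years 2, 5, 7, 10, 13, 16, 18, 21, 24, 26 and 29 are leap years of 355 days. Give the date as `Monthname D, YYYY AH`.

Rabi' al-Thani 6, 2004 AH

Julian Day Number of the source date = 2658330.
Converting JDN 2658330 to the tabular Islamic calendar gives 6 Rabi' al-Thani 2004 AH.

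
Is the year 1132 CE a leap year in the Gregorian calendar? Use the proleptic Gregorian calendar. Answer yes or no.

yes

1132 is divisible by 4 and not by 100, so it is a leap year.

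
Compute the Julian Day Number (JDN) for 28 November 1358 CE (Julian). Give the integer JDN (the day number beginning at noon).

In the proleptic Gregorian calendar the same day is 6 December 1358.
JDN 2400001 is 17 November 1858 CE (Gregorian), MJD 0; the target day is −182602 days from there, so JDN = 2217399.

2217399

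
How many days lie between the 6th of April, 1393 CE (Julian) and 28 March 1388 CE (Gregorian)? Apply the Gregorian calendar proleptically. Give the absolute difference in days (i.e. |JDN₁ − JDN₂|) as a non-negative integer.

1843

First date → JDN 2229947; second date → JDN 2228104.
The interval is |2229947 − 2228104| = 1843 days.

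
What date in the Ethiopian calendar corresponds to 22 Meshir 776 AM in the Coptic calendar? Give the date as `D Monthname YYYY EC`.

22 Yekatit 1052 EC

The source date corresponds to 23 February 1060 in the proleptic Gregorian calendar (JDN 2108270).
That day falls on 22 Yekatit 1052 EC in the Ethiopian calendar.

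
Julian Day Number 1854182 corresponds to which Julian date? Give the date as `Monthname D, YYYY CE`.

JDN 1854182 is 23 June 364 in the proleptic Gregorian calendar.
In the Julian calendar that day is June 22, 364 CE.

June 22, 364 CE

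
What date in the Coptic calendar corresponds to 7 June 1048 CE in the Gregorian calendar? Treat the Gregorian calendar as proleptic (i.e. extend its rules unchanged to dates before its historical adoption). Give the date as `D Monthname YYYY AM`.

Julian Day Number of the source date = 2103992.
Converting JDN 2103992 to the Coptic calendar gives 7 Paoni 764 AM.

7 Paoni 764 AM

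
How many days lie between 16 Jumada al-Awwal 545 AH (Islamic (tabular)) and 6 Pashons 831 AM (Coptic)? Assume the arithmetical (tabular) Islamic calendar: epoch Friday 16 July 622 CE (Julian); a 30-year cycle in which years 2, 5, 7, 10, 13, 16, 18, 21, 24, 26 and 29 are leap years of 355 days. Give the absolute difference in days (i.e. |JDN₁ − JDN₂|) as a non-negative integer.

12916

JDN of the first date = 2141348.
JDN of the second date = 2128432.
|2128432 − 2141348| = 12916.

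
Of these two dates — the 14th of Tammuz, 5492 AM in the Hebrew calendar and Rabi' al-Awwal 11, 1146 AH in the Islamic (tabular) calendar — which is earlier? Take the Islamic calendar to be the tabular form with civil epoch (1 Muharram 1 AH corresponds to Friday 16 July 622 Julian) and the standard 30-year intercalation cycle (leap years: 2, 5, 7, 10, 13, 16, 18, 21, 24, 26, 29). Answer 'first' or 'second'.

first

Converting both to JDN: 2353848 vs 2354259; the smaller is the first.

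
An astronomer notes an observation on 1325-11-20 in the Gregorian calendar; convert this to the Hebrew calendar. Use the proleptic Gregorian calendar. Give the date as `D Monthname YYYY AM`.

5 Kislev 5086 AM

Both dates share Julian Day Number 2205330; in the Hebrew calendar that is 5 Kislev 5086 AM.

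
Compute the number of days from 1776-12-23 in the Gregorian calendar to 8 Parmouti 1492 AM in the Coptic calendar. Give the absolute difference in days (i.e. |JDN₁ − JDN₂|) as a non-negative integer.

First date → JDN 2370088; second date → JDN 2369835.
The interval is |2370088 − 2369835| = 253 days.

253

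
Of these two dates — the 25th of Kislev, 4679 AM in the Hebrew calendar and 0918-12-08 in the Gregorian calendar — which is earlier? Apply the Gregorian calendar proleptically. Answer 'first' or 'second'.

first

Converting both to JDN: 2056693 vs 2056694; the smaller is the first.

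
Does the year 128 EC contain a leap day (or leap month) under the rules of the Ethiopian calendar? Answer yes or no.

128 mod 4 = 0; in the Ethiopian calendar a year is leap when year mod 4 = 3, so it is a common year.

no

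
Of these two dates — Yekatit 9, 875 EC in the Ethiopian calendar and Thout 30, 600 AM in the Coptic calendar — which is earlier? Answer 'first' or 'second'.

First date → JDN 2043607; second date → JDN 2043844.
JDN 2043607 < JDN 2043844, so the first date is earlier.

first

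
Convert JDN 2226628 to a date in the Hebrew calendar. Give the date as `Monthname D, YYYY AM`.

The proleptic Gregorian equivalent of JDN 2226628 is 13 March 1384.
In the Hebrew calendar that day is Adar II 11, 5144 AM.

Adar II 11, 5144 AM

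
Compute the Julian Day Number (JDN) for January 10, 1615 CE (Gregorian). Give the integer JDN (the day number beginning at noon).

JDN 2451545 is 1 January 2000 CE (Gregorian); the target day is −140609 days from there, so JDN = 2310936.

2310936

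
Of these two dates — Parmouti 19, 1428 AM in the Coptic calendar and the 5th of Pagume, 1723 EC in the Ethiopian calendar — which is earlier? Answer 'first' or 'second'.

first

The two dates have Julian Day Numbers 2346470 and 2353545 respectively.
Since 2346470 < 2353545, the first date comes first.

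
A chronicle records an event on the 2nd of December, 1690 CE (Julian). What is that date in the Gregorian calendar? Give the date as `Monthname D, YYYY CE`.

The Julian–Gregorian offset here is 10 days (Julian trailing).
2 December 1690 Julian + 10 days → 12 December 1690 Gregorian.

December 12, 1690 CE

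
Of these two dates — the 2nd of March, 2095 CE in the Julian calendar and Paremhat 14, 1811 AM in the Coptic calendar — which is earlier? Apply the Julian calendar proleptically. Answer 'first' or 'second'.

first

First date → JDN 2486317; second date → JDN 2486325.
JDN 2486317 < JDN 2486325, so the first date is earlier.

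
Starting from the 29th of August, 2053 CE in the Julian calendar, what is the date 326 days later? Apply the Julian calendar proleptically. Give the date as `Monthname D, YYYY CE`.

July 21, 2054 CE

The starting date is JDN 2471157; 2471157 + 326 = 2471483.
JDN 2471483 corresponds to July 21, 2054 CE.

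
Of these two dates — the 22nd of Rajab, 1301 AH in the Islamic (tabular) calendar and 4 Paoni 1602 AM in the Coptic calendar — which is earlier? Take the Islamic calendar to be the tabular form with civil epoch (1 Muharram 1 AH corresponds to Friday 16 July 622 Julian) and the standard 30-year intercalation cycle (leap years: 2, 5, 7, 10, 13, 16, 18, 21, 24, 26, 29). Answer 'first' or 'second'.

first

Converting both to JDN: 2409315 vs 2410068; the smaller is the first.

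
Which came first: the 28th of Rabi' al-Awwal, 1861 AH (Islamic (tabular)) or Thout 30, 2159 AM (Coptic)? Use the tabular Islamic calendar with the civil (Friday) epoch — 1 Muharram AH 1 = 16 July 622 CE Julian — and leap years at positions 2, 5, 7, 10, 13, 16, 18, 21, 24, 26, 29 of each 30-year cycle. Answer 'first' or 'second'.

First date → JDN 2607648; second date → JDN 2613268.
JDN 2607648 < JDN 2613268, so the first date is earlier.

first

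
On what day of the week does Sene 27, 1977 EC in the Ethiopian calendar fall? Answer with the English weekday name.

This is JDN 2446251 (4 July 1985 Gregorian).
JDN 2446251 mod 7 = 3, and JDN 0 was a Monday, so this is a Thursday.

Thursday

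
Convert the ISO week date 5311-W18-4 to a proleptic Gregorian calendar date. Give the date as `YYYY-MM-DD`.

5311-04-30

ISO week 1 of 5311 is the week containing the first Thursday of 5311.
Week 18, day 4 (Thursday) lands on 5311-04-30.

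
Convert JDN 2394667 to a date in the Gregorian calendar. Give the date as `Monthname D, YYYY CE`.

Counting from JDN 2299161 = 15 Oct 1582 gives an offset of 95506 days.

April 10, 1844 CE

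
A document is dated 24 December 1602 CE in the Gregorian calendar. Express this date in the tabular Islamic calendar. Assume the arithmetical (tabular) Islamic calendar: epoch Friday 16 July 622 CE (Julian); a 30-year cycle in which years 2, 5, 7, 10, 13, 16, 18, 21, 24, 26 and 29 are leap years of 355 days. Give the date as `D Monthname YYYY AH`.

10 Rajab 1011 AH

Julian Day Number of the source date = 2306536.
Converting JDN 2306536 to the tabular Islamic calendar gives 10 Rajab 1011 AH.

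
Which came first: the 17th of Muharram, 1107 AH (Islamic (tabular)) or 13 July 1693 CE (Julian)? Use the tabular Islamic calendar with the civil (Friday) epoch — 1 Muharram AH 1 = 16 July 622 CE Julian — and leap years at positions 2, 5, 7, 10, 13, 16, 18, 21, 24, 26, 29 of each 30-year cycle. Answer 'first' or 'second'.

Converting both to JDN: 2340386 vs 2339620; the smaller is the second.

second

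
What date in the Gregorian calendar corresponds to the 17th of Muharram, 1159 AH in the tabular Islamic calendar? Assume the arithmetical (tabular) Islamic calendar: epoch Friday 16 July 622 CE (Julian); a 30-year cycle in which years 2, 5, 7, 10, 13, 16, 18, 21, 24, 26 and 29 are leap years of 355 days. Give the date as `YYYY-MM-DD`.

1746-02-09

Both dates share Julian Day Number 2358813; in the Gregorian calendar that is 9 February 1746 CE.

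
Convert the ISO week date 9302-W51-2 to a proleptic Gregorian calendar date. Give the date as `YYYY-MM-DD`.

9302-12-19

ISO week 1 of 9302 is the week containing the first Thursday of 9302.
Week 51, day 2 (Tuesday) lands on 9302-12-19.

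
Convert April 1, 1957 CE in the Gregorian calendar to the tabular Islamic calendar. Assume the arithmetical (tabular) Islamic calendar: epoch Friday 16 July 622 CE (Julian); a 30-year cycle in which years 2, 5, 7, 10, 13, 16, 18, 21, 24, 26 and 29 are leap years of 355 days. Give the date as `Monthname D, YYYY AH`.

Ramadan 1, 1376 AH

Both dates share Julian Day Number 2435930; in the tabular Islamic calendar that is 1 Ramadan 1376 AH.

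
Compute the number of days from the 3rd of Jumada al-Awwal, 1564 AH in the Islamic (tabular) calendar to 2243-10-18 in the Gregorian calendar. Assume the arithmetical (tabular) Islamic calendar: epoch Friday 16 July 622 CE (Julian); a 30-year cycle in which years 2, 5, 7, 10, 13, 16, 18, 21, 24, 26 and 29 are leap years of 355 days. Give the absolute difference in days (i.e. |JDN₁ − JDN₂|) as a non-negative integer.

38154

JDN of the first date = 2502435.
JDN of the second date = 2540589.
|2540589 − 2502435| = 38154.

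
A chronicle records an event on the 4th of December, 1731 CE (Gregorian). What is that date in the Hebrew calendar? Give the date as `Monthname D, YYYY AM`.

Julian Day Number of the source date = 2353632.
Converting JDN 2353632 to the Hebrew calendar gives 5 Kislev 5492 AM.

Kislev 5, 5492 AM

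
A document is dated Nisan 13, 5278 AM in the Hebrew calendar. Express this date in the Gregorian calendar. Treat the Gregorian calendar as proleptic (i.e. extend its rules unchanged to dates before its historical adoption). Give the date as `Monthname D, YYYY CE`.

April 4, 1518 CE

Julian Day Number of the source date = 2275591.
Converting JDN 2275591 to the Gregorian calendar gives 4 April 1518 CE.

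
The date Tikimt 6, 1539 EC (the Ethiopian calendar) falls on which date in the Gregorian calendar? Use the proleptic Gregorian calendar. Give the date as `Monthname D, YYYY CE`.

Both dates share Julian Day Number 2286010; in the Gregorian calendar that is 13 October 1546 CE.

October 13, 1546 CE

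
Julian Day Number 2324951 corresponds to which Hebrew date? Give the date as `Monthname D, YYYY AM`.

JDN 2324951 is 25 May 1653 in the Gregorian calendar.
In the Hebrew calendar that day is Iyar 28, 5413 AM.

Iyar 28, 5413 AM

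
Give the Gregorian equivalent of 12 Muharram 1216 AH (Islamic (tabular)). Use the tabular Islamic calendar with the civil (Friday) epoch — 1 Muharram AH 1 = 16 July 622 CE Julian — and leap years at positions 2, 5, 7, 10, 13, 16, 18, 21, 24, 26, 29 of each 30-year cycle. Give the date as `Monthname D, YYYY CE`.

Both dates share Julian Day Number 2379006; in the Gregorian calendar that is 25 May 1801 CE.

May 25, 1801 CE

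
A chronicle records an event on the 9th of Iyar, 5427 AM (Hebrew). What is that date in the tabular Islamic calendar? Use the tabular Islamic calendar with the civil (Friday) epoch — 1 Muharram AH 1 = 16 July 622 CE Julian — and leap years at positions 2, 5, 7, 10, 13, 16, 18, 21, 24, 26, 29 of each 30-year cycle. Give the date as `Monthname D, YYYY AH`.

Julian Day Number of the source date = 2330042.
Converting JDN 2330042 to the tabular Islamic calendar gives 9 Dhu al-Qa'dah 1077 AH.

Dhu al-Qa'dah 9, 1077 AH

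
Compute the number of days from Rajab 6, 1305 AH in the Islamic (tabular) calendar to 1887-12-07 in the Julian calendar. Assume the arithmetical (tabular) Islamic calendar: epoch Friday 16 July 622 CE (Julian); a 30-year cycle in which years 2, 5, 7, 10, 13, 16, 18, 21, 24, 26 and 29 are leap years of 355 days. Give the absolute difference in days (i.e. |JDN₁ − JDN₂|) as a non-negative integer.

JDN of the first date = 2410716.
JDN of the second date = 2410625.
|2410625 − 2410716| = 91.

91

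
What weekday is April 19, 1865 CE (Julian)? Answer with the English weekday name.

Monday

This is JDN 2402358 (1 May 1865 Gregorian).
2402358 ≡ 0 (mod 7); counting from Monday = 0 gives Monday.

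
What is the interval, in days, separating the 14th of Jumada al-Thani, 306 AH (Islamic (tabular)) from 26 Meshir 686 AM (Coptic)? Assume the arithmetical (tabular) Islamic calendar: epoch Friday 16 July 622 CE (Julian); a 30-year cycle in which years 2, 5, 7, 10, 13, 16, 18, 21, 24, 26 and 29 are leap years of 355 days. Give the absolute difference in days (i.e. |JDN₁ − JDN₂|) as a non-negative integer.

JDN of the first date = 2056683.
JDN of the second date = 2075401.
|2075401 − 2056683| = 18718.

18718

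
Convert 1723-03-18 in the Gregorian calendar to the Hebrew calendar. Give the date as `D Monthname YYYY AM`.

11 Adar II 5483 AM

Julian Day Number of the source date = 2350449.
Converting JDN 2350449 to the Hebrew calendar gives 11 Adar II 5483 AM.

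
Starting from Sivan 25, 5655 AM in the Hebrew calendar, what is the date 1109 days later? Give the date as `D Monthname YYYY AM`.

10 Tammuz 5658 AM

JDN of Sivan 25, 5655 AM = 2413362.
2413362 + 1109 = 2414471.
JDN 2414471 in the Hebrew calendar is 10 Tammuz 5658 AM.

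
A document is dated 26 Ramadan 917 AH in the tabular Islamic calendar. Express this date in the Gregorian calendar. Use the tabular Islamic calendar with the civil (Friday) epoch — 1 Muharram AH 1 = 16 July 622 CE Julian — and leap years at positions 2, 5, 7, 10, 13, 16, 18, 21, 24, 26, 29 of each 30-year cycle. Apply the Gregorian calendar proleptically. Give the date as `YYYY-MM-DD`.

1511-12-27

Julian Day Number of the source date = 2273301.
Converting JDN 2273301 to the Gregorian calendar gives 27 December 1511 CE.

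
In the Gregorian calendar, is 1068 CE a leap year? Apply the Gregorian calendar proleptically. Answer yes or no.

yes

1068 is divisible by 4 and not by 100, so it is a leap year.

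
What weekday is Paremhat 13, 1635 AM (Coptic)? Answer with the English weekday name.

Saturday

In the Gregorian calendar this is 22 March 1919 (JDN 2422040).
JDN 2422040 mod 7 = 5, and JDN 0 was a Monday, so this is a Saturday.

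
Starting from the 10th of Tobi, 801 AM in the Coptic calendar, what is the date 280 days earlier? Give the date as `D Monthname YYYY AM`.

JDN of the 10th of Tobi, 801 AM = 2117359.
2117359 − 280 = 2117079.
JDN 2117079 in the Coptic calendar is 5 Parmouti 800 AM.

5 Parmouti 800 AM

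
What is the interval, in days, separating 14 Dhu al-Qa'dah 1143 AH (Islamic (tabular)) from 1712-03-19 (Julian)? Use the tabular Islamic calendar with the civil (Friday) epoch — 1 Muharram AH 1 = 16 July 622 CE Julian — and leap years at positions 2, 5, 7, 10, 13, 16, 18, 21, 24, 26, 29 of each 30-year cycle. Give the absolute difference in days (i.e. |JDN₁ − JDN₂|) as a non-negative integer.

JDN of the first date = 2353435.
JDN of the second date = 2346444.
|2346444 − 2353435| = 6991.

6991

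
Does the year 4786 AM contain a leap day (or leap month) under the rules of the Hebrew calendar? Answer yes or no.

Hebrew year 4786 is year 17 of its 19-year Metonic cycle; leap years are at positions 3, 6, 8, 11, 14, 17, 19, so it is a leap year (13 months).

yes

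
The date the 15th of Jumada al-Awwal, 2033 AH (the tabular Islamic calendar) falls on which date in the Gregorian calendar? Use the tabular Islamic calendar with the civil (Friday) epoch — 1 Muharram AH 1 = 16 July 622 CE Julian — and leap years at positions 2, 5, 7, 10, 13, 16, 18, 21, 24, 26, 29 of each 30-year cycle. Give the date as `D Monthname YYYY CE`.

Julian Day Number of the source date = 2668645.
Converting JDN 2668645 to the Gregorian calendar gives 26 May 2594 CE.

26 May 2594 CE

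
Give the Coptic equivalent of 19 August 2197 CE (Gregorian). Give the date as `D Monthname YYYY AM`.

12 Mesori 1913 AM

Both dates share Julian Day Number 2523729; in the Coptic calendar that is 12 Mesori 1913 AM.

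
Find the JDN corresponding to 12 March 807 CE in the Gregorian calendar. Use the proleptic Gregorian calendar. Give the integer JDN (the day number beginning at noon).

JDN 2299161 is 15 October 1582 CE (Gregorian); the target day is −283280 days from there, so JDN = 2015881.

2015881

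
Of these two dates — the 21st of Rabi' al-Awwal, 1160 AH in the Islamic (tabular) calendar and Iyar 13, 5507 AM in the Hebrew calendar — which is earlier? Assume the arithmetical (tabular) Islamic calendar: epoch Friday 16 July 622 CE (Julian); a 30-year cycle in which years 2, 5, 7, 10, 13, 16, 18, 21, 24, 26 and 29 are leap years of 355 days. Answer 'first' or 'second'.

first

First date → JDN 2359230; second date → JDN 2359251.
JDN 2359230 < JDN 2359251, so the first date is earlier.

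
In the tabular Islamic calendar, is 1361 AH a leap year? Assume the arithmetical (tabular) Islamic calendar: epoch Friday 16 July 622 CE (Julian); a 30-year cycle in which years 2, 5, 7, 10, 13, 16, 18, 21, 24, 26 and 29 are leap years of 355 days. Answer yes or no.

no

Year 1361 AH is year 11 of its 30-year cycle; leap positions are 2, 5, 7, 10, 13, 16, 18, 21, 24, 26, 29, so it is a common year (354 days).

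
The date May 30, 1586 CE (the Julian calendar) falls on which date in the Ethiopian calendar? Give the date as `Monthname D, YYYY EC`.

Sene 5, 1578 EC

Julian Day Number of the source date = 2300494.
Converting JDN 2300494 to the Ethiopian calendar gives 5 Sene 1578 EC.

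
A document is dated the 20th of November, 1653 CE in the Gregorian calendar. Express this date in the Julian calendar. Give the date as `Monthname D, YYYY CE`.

November 10, 1653 CE

For dates in this range the Gregorian date is 10 days ahead of the Julian.
20 November 1653 Gregorian − 10 days → 10 November 1653 Julian.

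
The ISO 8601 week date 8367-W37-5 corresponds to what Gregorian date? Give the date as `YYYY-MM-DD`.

ISO week 1 of 8367 is the week containing the first Thursday of 8367.
Week 37, day 5 (Friday) lands on 8367-09-15.

8367-09-15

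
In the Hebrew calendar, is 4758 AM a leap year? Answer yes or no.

yes

Hebrew year 4758 is year 8 of its 19-year Metonic cycle; leap years are at positions 3, 6, 8, 11, 14, 17, 19, so it is a leap year (13 months).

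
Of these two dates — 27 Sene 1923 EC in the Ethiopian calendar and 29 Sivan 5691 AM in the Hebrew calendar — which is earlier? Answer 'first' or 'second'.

second

Converting both to JDN: 2426527 vs 2426507; the smaller is the second.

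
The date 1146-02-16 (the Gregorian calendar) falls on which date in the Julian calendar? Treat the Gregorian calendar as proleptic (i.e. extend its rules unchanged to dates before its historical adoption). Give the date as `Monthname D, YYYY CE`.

The Julian–Gregorian offset here is 7 days (Julian trailing).
16 February 1146 Gregorian − 7 days → 9 February 1146 Julian.

February 9, 1146 CE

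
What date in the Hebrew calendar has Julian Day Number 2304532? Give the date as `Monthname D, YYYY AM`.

Tammuz 13, 5357 AM

JDN 2304532 is 29 June 1597 in the Gregorian calendar.
In the Hebrew calendar that day is Tammuz 13, 5357 AM.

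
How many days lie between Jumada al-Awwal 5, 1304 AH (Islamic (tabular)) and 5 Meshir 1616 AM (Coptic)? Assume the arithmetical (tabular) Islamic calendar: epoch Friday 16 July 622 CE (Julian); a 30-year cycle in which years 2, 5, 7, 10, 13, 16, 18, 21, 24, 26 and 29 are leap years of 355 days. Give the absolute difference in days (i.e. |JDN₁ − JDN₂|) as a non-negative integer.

JDN of the first date = 2410302.
JDN of the second date = 2415063.
|2415063 − 2410302| = 4761.

4761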